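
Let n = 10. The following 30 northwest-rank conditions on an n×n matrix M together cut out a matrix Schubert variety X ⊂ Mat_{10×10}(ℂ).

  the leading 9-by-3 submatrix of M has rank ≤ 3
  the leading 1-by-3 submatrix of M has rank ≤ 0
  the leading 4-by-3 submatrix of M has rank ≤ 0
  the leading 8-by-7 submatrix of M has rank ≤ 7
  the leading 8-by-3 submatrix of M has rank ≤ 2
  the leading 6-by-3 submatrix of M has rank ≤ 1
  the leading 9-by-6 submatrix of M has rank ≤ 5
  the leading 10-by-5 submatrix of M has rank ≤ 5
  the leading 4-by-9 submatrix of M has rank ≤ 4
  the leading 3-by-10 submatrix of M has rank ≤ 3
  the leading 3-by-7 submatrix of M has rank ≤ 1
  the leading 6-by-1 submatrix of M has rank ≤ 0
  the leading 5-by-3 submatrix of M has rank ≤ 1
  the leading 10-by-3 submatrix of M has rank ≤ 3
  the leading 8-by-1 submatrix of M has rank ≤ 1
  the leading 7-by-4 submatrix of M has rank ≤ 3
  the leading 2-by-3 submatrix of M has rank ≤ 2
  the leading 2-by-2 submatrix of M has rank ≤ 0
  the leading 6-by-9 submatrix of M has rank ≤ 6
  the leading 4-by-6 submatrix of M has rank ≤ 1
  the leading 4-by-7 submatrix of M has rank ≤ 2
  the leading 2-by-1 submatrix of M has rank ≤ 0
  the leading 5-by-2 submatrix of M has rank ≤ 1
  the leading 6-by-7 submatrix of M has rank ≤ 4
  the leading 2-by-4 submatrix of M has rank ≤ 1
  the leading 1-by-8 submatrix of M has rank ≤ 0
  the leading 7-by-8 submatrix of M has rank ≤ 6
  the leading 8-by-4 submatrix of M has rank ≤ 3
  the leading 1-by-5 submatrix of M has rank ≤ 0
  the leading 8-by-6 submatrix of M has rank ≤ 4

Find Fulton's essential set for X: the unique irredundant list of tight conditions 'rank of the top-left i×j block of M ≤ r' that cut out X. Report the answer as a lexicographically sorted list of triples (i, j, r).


Recovering R(i,j) via the rank-extension bound from the 30 conditions:

  0  0  0  0  0  0  0  0  1  1
  0  0  0  1  1  1  1  1  2  2
  0  0  0  1  1  1  1  2  3  3
  0  0  0  1  1  1  2  3  4  4
  0  1  1  2  2  2  3  4  5  5
  0  1  1  2  3  3  4  5  6  6
  1  2  2  3  4  4  5  6  7  7
  1  2  2  3  4  4  5  6  7  8
  1  2  3  4  5  5  6  7  8  9
  1  2  3  4  5  6  7  8  9  10

giving w = (9, 4, 8, 7, 2, 5, 1, 10, 3, 6) via Δ²R.

8 SE-corners of the 27-cell Rothe diagram give Ess(w):

[(1, 8, 0), (3, 7, 1), (4, 3, 0), (4, 6, 1), (6, 1, 0), (6, 3, 1), (8, 3, 2), (8, 6, 4)]


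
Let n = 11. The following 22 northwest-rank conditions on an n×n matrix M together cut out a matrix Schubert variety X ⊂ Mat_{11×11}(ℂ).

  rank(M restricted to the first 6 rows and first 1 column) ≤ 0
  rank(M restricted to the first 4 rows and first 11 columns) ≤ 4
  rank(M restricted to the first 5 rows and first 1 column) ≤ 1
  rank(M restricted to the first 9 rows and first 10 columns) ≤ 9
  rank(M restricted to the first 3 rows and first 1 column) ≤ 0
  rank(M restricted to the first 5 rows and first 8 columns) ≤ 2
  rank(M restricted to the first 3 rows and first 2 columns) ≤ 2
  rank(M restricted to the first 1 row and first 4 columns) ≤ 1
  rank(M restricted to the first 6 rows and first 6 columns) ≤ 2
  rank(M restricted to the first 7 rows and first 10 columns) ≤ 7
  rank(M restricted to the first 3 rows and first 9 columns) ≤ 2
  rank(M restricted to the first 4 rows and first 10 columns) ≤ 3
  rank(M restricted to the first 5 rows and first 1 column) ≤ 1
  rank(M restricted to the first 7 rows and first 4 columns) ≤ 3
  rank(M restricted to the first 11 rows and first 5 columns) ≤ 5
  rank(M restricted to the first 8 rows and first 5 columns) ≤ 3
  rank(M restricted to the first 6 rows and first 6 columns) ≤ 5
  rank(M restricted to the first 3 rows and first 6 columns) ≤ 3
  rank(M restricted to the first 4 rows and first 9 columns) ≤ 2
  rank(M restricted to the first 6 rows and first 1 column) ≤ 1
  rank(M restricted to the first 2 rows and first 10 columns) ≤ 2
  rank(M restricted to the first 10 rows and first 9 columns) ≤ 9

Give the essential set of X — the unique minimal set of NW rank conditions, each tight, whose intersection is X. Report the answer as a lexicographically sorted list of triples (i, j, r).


Rank table r_w(11×11) implied by the 22 constraints:

  R[1]: 0 | 1 | 1 | 1 | 1 | 1 | 1 | 1 | 1 | 1 | 1
  R[2]: 0 | 1 | 2 | 2 | 2 | 2 | 2 | 2 | 2 | 2 | 2
  R[3]: 0 | 1 | 2 | 2 | 2 | 2 | 2 | 2 | 2 | 3 | 3
  R[4]: 0 | 1 | 2 | 2 | 2 | 2 | 2 | 2 | 2 | 3 | 4
  R[5]: 0 | 1 | 2 | 2 | 2 | 2 | 2 | 2 | 3 | 4 | 5
  R[6]: 0 | 1 | 2 | 2 | 2 | 2 | 3 | 3 | 4 | 5 | 6
  R[7]: 1 | 2 | 3 | 3 | 3 | 3 | 4 | 4 | 5 | 6 | 7
  R[8]: 1 | 2 | 3 | 3 | 3 | 4 | 5 | 5 | 6 | 7 | 8
  R[9]: 1 | 2 | 3 | 4 | 4 | 5 | 6 | 6 | 7 | 8 | 9
  R[10]: 1 | 2 | 3 | 4 | 5 | 6 | 7 | 7 | 8 | 9 | 10
  R[11]: 1 | 2 | 3 | 4 | 5 | 6 | 7 | 8 | 9 | 10 | 11

hence w(1..11) = (2, 3, 10, 11, 9, 7, 1, 6, 4, 5, 8).

ℓ(w)=28; the 5 essential cells (i,j,r):

[(4, 9, 2), (5, 8, 2), (6, 1, 0), (6, 6, 2), (8, 5, 3)]


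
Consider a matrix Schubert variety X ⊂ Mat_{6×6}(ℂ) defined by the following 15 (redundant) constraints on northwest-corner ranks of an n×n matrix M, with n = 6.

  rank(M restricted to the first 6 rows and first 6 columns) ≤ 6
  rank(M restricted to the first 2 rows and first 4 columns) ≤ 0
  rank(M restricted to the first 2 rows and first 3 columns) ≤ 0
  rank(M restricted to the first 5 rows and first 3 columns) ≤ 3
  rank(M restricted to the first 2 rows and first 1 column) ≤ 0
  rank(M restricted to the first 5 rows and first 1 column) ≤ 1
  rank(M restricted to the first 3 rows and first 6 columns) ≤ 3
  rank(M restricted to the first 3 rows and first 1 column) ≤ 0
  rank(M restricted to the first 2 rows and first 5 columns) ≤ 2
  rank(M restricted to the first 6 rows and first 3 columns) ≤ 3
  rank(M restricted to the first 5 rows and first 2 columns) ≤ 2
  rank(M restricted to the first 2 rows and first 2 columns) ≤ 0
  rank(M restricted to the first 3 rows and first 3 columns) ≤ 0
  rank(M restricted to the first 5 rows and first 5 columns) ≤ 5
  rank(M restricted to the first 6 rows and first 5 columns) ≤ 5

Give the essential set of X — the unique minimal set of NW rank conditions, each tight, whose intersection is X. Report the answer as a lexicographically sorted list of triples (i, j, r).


Rank table r_w(6×6) implied by the 15 constraints:

  0  0  0  0  1  1
  0  0  0  0  1  2
  0  0  0  1  2  3
  1  1  1  2  3  4
  1  2  2  3  4  5
  1  2  3  4  5  6

hence w(1..6) = (5, 6, 4, 1, 2, 3).

Fulton essential set (2 of the 11 Rothe cells):

[(2, 4, 0), (3, 3, 0)]


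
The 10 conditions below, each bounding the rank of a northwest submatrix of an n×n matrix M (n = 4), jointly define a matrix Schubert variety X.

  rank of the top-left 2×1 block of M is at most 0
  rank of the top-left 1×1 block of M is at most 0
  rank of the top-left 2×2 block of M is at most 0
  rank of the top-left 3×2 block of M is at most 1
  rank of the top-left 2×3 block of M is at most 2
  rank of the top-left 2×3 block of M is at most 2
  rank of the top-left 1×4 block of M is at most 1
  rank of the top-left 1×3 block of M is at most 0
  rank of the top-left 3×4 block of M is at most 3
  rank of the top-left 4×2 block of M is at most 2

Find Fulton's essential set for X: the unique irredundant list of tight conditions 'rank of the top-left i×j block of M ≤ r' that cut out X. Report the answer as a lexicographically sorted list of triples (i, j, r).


The tightest implied rank at each (i,j), from the 10 conditions:

  row 1: 0 0 0 1
  row 2: 0 0 1 2
  row 3: 1 1 2 3
  row 4: 1 2 3 4

reading off 1-entries of Δ²R: w = (4, 3, 1, 2).

ℓ(w)=5; the 2 essential cells (i,j,r):

[(1, 3, 0), (2, 2, 0)]


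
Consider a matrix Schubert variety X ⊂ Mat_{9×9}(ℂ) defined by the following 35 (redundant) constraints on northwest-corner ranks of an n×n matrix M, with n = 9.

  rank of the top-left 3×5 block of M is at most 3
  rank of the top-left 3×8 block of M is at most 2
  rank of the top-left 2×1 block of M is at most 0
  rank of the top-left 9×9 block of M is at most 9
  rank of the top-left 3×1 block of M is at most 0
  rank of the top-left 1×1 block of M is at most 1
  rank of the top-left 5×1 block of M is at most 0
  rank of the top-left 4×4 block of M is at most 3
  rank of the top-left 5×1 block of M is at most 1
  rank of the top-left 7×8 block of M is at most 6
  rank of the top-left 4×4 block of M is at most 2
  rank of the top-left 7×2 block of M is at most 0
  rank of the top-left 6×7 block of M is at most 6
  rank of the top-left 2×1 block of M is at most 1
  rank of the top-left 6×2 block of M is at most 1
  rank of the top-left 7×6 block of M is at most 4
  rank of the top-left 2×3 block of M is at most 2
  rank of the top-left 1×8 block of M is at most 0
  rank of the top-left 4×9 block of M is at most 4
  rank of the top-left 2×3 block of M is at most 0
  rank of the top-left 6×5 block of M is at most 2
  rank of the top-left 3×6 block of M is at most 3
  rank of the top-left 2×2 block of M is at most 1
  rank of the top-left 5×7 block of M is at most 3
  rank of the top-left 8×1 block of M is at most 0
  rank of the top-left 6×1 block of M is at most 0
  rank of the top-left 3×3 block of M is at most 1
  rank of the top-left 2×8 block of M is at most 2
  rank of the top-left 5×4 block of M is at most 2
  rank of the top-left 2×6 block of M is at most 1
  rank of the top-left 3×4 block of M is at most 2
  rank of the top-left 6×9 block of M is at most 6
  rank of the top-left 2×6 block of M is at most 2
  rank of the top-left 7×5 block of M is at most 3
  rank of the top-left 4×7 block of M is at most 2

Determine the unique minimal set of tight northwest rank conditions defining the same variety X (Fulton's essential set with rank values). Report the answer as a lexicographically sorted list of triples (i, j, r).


Reconstructing r_w from the 35 given conditions:

  i=1: 0 0 0 0 0 0 0 0 1
  i=2: 0 0 0 1 1 1 1 1 2
  i=3: 0 0 1 2 2 2 2 2 3
  i=4: 0 0 1 2 2 2 2 3 4
  i=5: 0 0 1 2 2 3 3 4 5
  i=6: 0 0 1 2 2 3 4 5 6
  i=7: 0 0 1 2 3 4 5 6 7
  i=8: 0 1 2 3 4 5 6 7 8
  i=9: 1 2 3 4 5 6 7 8 9

the unique w with this rank table is (9, 4, 3, 8, 6, 7, 5, 2, 1).

ℓ(w)=27; the 6 essential cells (i,j,r):

[(1, 8, 0), (2, 3, 0), (4, 7, 2), (6, 5, 2), (7, 2, 0), (8, 1, 0)]


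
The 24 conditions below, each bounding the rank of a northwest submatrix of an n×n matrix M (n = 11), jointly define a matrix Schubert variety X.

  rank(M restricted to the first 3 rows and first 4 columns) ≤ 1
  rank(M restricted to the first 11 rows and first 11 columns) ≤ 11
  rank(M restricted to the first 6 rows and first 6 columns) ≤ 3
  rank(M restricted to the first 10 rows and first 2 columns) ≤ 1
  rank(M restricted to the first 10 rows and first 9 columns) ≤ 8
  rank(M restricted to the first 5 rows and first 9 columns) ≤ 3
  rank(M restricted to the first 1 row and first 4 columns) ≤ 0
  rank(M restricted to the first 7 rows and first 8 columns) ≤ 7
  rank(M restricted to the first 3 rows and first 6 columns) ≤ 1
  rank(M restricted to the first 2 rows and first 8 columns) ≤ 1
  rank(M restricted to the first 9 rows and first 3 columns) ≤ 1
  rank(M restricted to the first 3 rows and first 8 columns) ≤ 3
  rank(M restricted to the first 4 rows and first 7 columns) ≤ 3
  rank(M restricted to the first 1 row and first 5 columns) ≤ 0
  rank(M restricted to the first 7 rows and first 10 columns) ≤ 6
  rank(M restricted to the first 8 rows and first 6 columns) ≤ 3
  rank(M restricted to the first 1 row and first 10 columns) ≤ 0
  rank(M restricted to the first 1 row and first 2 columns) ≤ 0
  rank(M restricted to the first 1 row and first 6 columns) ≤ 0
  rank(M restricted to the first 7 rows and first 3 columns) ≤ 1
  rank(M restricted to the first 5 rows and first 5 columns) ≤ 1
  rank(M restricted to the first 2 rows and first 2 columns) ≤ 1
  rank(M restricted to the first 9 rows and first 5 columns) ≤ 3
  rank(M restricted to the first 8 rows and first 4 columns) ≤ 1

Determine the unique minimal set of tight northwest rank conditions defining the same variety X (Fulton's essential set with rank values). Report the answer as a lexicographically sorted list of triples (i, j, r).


Rank table r_w(11×11) implied by the 24 constraints:

  R[1]: 0 | 0 | 0 | 0 | 0 | 0 | 0 | 0 | 0 | 0 | 1
  R[2]: 1 | 1 | 1 | 1 | 1 | 1 | 1 | 1 | 1 | 1 | 2
  R[3]: 1 | 1 | 1 | 1 | 1 | 1 | 2 | 2 | 2 | 2 | 3
  R[4]: 1 | 1 | 1 | 1 | 1 | 2 | 3 | 3 | 3 | 3 | 4
  R[5]: 1 | 1 | 1 | 1 | 1 | 2 | 3 | 3 | 3 | 4 | 5
  R[6]: 1 | 1 | 1 | 1 | 2 | 3 | 4 | 4 | 4 | 5 | 6
  R[7]: 1 | 1 | 1 | 1 | 2 | 3 | 4 | 5 | 5 | 6 | 7
  R[8]: 1 | 1 | 1 | 1 | 2 | 3 | 4 | 5 | 6 | 7 | 8
  R[9]: 1 | 1 | 1 | 2 | 3 | 4 | 5 | 6 | 7 | 8 | 9
  R[10]: 1 | 1 | 2 | 3 | 4 | 5 | 6 | 7 | 8 | 9 | 10
  R[11]: 1 | 2 | 3 | 4 | 5 | 6 | 7 | 8 | 9 | 10 | 11

second differences of R give the permutation w = (11, 1, 7, 6, 10, 5, 8, 9, 4, 3, 2).

7 SE-corners of the 37-cell Rothe diagram give Ess(w):

[(1, 10, 0), (3, 6, 1), (5, 5, 1), (5, 9, 3), (8, 4, 1), (9, 3, 1), (10, 2, 1)]


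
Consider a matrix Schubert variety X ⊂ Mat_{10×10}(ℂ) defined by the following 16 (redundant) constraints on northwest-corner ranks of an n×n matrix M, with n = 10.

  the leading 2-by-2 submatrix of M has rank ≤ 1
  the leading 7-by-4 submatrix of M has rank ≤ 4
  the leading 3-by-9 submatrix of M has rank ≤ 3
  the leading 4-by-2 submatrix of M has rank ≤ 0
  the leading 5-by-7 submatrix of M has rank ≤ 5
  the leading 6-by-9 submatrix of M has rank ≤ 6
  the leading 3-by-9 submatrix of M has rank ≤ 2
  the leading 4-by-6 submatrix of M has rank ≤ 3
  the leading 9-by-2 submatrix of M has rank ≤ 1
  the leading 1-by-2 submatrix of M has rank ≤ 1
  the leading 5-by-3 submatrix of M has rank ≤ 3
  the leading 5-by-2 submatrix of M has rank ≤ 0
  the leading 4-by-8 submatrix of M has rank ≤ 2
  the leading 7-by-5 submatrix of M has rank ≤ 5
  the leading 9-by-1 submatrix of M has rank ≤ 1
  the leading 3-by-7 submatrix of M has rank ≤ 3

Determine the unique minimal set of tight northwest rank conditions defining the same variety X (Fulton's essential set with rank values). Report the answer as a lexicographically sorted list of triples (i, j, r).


Computing R[i][j] = min implied NW-rank bound (n=10, 16 conditions):

  row 1: 0  0  1  1  1  1  1  1  1  1
  row 2: 0  0  1  2  2  2  2  2  2  2
  row 3: 0  0  1  2  2  2  2  2  2  3
  row 4: 0  0  1  2  2  2  2  2  3  4
  row 5: 0  0  1  2  3  3  3  3  4  5
  row 6: 1  1  2  3  4  4  4  4  5  6
  row 7: 1  1  2  3  4  5  5  5  6  7
  row 8: 1  1  2  3  4  5  6  6  7  8
  row 9: 1  1  2  3  4  5  6  7  8  9
  row 10: 1  2  3  4  5  6  7  8  9  10

so w = (3, 4, 10, 9, 5, 1, 6, 7, 8, 2).

Fulton essential set (4 of the 22 Rothe cells):

[(3, 9, 2), (4, 8, 2), (5, 2, 0), (9, 2, 1)]


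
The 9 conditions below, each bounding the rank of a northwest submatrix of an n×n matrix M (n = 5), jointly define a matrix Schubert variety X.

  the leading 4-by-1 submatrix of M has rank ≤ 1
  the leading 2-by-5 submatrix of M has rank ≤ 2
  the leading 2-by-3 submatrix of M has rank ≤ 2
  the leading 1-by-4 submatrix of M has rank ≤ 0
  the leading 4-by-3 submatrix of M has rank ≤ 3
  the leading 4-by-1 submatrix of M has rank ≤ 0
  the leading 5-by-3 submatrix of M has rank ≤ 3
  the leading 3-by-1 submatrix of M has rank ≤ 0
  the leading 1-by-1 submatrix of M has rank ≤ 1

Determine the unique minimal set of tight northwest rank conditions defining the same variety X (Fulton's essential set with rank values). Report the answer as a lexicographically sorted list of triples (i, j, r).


The tightest implied rank at each (i,j), from the 9 conditions:

  R[1]: 0  0  0  0  1
  R[2]: 0  1  1  1  2
  R[3]: 0  1  2  2  3
  R[4]: 0  1  2  3  4
  R[5]: 1  2  3  4  5

second differences of R give the permutation w = (5, 2, 3, 4, 1).

|D(w)|=7, |Ess(w)|=2:

[(1, 4, 0), (4, 1, 0)]


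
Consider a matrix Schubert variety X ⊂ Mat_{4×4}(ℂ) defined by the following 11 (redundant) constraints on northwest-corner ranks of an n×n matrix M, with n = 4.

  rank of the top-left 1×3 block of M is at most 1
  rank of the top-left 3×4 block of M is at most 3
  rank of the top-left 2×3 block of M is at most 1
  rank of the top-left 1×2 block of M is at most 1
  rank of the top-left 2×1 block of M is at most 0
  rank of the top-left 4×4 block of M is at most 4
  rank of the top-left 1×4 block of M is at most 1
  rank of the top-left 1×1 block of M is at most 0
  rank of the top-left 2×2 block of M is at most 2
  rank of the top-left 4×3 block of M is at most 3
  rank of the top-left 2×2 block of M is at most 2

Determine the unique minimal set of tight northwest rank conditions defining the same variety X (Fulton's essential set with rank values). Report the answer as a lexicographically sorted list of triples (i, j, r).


Reconstructing r_w from the 11 given conditions:

  i=1: 0 | 1 | 1 | 1
  i=2: 0 | 1 | 1 | 2
  i=3: 1 | 2 | 2 | 3
  i=4: 1 | 2 | 3 | 4

so w = (2, 4, 1, 3).

|D(w)|=3, |Ess(w)|=2:

[(2, 1, 0), (2, 3, 1)]


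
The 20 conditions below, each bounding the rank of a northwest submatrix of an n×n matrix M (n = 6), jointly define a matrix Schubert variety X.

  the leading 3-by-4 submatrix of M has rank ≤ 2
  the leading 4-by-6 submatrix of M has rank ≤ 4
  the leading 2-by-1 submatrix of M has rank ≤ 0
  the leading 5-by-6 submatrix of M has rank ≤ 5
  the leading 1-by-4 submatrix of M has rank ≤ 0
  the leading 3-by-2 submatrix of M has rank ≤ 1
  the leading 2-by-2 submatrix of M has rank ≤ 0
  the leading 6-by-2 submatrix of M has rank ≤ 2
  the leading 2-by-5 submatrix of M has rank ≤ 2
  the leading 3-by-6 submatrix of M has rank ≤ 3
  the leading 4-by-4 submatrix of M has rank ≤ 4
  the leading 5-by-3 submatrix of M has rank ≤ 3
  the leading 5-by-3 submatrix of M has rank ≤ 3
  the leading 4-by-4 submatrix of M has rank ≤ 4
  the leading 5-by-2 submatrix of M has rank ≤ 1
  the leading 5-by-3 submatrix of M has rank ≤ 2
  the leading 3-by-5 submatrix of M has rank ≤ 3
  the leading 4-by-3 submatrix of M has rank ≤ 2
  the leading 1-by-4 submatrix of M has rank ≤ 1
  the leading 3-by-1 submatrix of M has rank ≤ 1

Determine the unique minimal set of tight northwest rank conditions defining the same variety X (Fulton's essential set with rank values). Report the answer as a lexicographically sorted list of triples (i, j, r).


Propagating the 20 rank bounds to every northwest block:

  0 0 0 0 1 1
  0 0 1 1 2 2
  1 1 2 2 3 3
  1 1 2 3 4 4
  1 1 2 3 4 5
  1 2 3 4 5 6

giving w = (5, 3, 1, 4, 6, 2) via Δ²R.

3 SE-corners of the 8-cell Rothe diagram give Ess(w):

[(1, 4, 0), (2, 2, 0), (5, 2, 1)]


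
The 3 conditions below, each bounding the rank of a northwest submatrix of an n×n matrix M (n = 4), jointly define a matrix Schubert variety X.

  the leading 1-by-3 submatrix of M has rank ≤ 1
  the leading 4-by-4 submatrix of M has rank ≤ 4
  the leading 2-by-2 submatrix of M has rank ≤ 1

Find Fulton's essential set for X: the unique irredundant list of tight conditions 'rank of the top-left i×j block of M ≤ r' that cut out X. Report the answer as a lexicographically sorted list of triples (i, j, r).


Recovering R(i,j) via the rank-extension bound from the 3 conditions:

  i=1: 1, 1, 1, 1
  i=2: 1, 1, 2, 2
  i=3: 1, 2, 3, 3
  i=4: 1, 2, 3, 4

reading off 1-entries of Δ²R: w = (1, 3, 2, 4).

1 SE-corner of the 1-cell Rothe diagram gives Ess(w):

[(2, 2, 1)]


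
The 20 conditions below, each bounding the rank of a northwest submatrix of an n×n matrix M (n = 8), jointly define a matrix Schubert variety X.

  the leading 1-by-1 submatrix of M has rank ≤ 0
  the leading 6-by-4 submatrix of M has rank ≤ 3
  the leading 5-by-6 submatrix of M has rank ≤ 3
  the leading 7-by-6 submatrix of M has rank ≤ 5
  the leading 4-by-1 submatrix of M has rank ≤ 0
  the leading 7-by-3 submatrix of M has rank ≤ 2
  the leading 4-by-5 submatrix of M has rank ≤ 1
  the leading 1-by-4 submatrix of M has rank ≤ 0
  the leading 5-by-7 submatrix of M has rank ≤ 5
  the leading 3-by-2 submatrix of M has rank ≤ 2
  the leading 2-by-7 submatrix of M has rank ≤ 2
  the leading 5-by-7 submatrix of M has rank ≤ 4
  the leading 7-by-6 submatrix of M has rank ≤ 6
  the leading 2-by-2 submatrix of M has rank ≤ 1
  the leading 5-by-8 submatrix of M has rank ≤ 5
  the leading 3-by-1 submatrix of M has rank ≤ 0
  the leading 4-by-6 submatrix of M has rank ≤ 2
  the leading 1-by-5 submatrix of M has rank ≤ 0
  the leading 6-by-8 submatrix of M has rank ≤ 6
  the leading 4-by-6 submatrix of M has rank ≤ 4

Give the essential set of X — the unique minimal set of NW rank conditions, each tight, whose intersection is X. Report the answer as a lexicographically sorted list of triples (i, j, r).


The tightest implied rank at each (i,j), from the 20 conditions:

  i=1: 0 0 0 0 0 1 1 1
  i=2: 0 1 1 1 1 2 2 2
  i=3: 0 1 1 1 1 2 3 3
  i=4: 0 1 1 1 1 2 3 4
  i=5: 1 2 2 2 2 3 4 5
  i=6: 1 2 2 3 3 4 5 6
  i=7: 1 2 2 3 4 5 6 7
  i=8: 1 2 3 4 5 6 7 8

so w = (6, 2, 7, 8, 1, 4, 5, 3).

ℓ(w)=16; the 4 essential cells (i,j,r):

[(1, 5, 0), (4, 1, 0), (4, 5, 1), (7, 3, 2)]


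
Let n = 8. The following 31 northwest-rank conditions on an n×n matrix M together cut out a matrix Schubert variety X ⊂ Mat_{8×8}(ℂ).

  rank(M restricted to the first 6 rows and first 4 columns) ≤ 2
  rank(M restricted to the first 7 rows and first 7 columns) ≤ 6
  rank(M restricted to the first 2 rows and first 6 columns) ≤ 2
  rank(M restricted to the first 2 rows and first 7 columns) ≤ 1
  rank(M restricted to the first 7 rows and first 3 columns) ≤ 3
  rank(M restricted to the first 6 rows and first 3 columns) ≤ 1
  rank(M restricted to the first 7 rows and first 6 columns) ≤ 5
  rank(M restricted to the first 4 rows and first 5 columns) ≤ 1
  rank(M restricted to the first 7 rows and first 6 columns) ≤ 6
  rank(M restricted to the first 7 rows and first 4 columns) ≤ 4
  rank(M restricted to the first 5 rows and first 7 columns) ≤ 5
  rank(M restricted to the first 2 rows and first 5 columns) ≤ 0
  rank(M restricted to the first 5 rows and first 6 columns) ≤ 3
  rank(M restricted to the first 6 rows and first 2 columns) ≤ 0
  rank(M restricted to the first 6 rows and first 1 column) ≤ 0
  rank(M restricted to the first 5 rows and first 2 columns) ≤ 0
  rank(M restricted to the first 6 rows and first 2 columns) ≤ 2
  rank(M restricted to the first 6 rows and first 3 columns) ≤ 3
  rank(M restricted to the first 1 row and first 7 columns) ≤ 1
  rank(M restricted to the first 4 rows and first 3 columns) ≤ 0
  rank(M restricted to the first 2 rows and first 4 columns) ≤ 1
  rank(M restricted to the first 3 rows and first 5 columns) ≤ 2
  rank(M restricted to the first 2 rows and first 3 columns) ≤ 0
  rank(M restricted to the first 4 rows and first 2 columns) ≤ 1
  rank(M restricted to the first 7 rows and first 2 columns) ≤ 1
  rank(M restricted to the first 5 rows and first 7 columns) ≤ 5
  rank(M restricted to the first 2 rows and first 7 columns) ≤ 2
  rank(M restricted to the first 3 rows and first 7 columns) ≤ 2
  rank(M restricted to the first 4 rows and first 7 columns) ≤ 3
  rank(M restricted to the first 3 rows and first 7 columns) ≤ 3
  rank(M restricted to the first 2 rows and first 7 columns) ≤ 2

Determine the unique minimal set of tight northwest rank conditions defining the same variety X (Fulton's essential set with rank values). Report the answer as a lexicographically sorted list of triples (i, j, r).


Rank table r_w(8×8) implied by the 31 constraints:

  row 1: 0  0  0  0  0  1  1  1
  row 2: 0  0  0  0  0  1  1  2
  row 3: 0  0  0  1  1  2  2  3
  row 4: 0  0  0  1  1  2  3  4
  row 5: 0  0  1  2  2  3  4  5
  row 6: 0  0  1  2  3  4  5  6
  row 7: 1  1  2  3  4  5  6  7
  row 8: 1  2  3  4  5  6  7  8

so w = (6, 8, 4, 7, 3, 5, 1, 2).

ℓ(w)=22; the 5 essential cells (i,j,r):

[(2, 5, 0), (2, 7, 1), (4, 3, 0), (4, 5, 1), (6, 2, 0)]


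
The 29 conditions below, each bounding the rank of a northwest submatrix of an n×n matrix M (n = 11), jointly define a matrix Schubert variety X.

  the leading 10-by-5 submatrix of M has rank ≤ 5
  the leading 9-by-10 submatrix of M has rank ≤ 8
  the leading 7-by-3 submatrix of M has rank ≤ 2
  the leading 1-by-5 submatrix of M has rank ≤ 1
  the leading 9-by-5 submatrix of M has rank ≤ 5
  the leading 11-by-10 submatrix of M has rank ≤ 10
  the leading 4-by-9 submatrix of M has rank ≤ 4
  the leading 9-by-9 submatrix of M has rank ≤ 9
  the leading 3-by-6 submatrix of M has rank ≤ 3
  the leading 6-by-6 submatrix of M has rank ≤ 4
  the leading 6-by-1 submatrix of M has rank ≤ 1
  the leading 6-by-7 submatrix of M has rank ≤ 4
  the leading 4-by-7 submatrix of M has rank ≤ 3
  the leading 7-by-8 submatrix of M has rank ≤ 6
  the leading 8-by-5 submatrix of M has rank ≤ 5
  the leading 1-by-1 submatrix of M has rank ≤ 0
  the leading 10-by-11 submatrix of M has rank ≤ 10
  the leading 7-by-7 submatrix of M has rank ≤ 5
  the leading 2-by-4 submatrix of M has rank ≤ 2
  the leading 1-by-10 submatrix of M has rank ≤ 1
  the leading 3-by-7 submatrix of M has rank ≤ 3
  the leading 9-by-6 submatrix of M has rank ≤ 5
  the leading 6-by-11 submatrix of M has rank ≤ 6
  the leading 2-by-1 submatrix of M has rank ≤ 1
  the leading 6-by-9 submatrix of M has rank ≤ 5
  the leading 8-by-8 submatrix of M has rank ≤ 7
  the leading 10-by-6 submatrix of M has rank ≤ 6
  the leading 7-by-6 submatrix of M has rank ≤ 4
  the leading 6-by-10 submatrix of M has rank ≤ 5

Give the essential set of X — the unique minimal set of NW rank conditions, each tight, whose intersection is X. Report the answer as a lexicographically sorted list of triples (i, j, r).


Computing R[i][j] = min implied NW-rank bound (n=11, 29 conditions):

  0, 1, 1, 1, 1, 1, 1, 1, 1, 1, 1
  1, 2, 2, 2, 2, 2, 2, 2, 2, 2, 2
  1, 2, 2, 3, 3, 3, 3, 3, 3, 3, 3
  1, 2, 2, 3, 3, 3, 3, 4, 4, 4, 4
  1, 2, 2, 3, 4, 4, 4, 5, 5, 5, 5
  1, 2, 2, 3, 4, 4, 4, 5, 5, 5, 6
  1, 2, 2, 3, 4, 4, 5, 6, 6, 6, 7
  1, 2, 3, 4, 5, 5, 6, 7, 7, 7, 8
  1, 2, 3, 4, 5, 5, 6, 7, 8, 8, 9
  1, 2, 3, 4, 5, 6, 7, 8, 9, 9, 10
  1, 2, 3, 4, 5, 6, 7, 8, 9, 10, 11

so w = (2, 1, 4, 8, 5, 11, 7, 3, 9, 6, 10).

|D(w)|=15, |Ess(w)|=7:

[(1, 1, 0), (4, 7, 3), (6, 7, 4), (6, 10, 5), (7, 3, 2), (7, 6, 4), (9, 6, 5)]


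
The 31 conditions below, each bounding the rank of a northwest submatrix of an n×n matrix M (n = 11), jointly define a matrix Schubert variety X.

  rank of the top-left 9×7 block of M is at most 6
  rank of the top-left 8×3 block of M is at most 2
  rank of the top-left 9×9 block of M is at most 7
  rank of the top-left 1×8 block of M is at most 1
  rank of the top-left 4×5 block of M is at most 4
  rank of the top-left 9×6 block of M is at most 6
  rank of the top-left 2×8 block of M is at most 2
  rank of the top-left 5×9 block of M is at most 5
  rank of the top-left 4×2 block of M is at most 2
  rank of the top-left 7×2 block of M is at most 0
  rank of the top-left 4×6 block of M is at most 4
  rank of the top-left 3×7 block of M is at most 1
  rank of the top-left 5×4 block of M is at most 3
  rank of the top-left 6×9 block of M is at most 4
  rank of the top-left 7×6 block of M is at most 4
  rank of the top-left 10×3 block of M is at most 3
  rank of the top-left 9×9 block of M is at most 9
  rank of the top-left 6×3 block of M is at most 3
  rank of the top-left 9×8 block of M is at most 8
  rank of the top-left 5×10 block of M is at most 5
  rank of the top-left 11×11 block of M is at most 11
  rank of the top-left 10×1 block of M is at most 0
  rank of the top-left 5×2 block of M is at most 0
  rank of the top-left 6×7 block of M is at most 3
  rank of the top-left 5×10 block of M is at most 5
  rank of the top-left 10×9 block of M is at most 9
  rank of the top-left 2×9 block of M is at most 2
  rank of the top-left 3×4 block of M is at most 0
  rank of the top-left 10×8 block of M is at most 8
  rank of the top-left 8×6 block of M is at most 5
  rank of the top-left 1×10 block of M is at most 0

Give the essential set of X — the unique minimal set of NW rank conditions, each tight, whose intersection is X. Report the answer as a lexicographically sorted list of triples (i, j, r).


The tightest implied rank at each (i,j), from the 31 conditions:

  R[1]: 0, 0, 0, 0, 0, 0, 0, 0, 0, 0, 1
  R[2]: 0, 0, 0, 0, 1, 1, 1, 1, 1, 1, 2
  R[3]: 0, 0, 0, 0, 1, 1, 1, 2, 2, 2, 3
  R[4]: 0, 0, 1, 1, 2, 2, 2, 3, 3, 3, 4
  R[5]: 0, 0, 1, 2, 3, 3, 3, 4, 4, 4, 5
  R[6]: 0, 0, 1, 2, 3, 3, 3, 4, 4, 5, 6
  R[7]: 0, 0, 1, 2, 3, 4, 4, 5, 5, 6, 7
  R[8]: 0, 1, 2, 3, 4, 5, 5, 6, 6, 7, 8
  R[9]: 0, 1, 2, 3, 4, 5, 6, 7, 7, 8, 9
  R[10]: 0, 1, 2, 3, 4, 5, 6, 7, 8, 9, 10
  R[11]: 1, 2, 3, 4, 5, 6, 7, 8, 9, 10, 11

the unique w with this rank table is (11, 5, 8, 3, 4, 10, 6, 2, 7, 9, 1).

7 SE-corners of the 34-cell Rothe diagram give Ess(w):

[(1, 10, 0), (3, 4, 0), (3, 7, 1), (6, 7, 3), (6, 9, 4), (7, 2, 0), (10, 1, 0)]


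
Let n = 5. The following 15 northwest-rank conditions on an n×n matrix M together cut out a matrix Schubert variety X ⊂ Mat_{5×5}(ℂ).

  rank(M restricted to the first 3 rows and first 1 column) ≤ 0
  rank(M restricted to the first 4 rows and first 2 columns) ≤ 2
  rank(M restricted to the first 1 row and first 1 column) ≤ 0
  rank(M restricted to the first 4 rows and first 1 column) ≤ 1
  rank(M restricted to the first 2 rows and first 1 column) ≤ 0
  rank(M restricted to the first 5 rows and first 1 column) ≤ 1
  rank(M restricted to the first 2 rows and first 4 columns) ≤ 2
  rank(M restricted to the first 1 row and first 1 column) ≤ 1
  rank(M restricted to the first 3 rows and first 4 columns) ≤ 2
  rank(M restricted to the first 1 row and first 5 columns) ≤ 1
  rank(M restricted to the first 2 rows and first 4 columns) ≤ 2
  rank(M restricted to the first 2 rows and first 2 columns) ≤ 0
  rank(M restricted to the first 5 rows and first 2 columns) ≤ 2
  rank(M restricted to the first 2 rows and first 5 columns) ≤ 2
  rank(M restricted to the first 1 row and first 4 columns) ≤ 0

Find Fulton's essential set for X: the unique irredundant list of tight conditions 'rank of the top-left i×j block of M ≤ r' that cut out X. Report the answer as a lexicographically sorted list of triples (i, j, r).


Reconstructing r_w from the 15 given conditions:

  0  0  0  0  1
  0  0  1  1  2
  0  1  2  2  3
  1  2  3  3  4
  1  2  3  4  5

the unique w with this rank table is (5, 3, 2, 1, 4).

3 SE-corners of the 7-cell Rothe diagram give Ess(w):

[(1, 4, 0), (2, 2, 0), (3, 1, 0)]


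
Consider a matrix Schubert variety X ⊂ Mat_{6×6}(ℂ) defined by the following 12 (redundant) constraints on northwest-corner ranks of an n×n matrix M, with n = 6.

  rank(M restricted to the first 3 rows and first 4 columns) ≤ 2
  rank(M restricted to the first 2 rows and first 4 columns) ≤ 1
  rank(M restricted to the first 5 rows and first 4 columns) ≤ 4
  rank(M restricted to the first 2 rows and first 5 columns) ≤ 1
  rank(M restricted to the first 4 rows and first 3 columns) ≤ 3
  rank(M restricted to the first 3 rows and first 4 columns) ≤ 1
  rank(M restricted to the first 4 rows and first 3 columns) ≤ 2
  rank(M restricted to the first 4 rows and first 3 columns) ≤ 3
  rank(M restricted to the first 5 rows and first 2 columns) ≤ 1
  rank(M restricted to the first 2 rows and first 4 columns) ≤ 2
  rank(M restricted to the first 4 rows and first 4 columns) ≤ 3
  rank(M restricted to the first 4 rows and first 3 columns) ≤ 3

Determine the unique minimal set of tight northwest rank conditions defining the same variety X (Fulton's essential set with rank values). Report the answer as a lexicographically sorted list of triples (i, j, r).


Propagating the 12 rank bounds to every northwest block:

  row 1: 1, 1, 1, 1, 1, 1
  row 2: 1, 1, 1, 1, 1, 2
  row 3: 1, 1, 1, 1, 2, 3
  row 4: 1, 1, 2, 2, 3, 4
  row 5: 1, 1, 2, 3, 4, 5
  row 6: 1, 2, 3, 4, 5, 6

hence w(1..6) = (1, 6, 5, 3, 4, 2).

Fulton essential set (3 of the 9 Rothe cells):

[(2, 5, 1), (3, 4, 1), (5, 2, 1)]


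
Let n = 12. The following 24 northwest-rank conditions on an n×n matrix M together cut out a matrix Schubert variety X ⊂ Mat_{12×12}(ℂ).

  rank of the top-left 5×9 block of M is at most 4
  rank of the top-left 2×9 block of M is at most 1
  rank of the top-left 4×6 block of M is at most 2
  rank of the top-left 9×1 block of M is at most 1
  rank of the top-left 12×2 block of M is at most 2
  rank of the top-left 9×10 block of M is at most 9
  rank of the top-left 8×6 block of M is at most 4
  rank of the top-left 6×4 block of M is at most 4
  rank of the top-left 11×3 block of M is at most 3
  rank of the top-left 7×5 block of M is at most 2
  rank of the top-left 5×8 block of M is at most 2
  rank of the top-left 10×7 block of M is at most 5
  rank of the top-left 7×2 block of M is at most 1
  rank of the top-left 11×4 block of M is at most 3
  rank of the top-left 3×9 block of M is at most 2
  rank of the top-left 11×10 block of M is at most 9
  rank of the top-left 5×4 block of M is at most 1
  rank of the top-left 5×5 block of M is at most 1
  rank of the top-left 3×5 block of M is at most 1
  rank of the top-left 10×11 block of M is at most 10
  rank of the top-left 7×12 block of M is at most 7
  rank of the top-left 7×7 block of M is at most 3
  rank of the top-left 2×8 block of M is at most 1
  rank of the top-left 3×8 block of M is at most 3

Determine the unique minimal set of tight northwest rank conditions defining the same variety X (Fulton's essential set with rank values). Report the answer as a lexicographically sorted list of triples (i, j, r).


Rank table r_w(12×12) implied by the 24 constraints:

  row 1: 1 | 1 | 1 | 1 | 1 | 1 | 1 | 1 | 1 | 1 | 1 | 1
  row 2: 1 | 1 | 1 | 1 | 1 | 1 | 1 | 1 | 1 | 2 | 2 | 2
  row 3: 1 | 1 | 1 | 1 | 1 | 2 | 2 | 2 | 2 | 3 | 3 | 3
  row 4: 1 | 1 | 1 | 1 | 1 | 2 | 2 | 2 | 3 | 4 | 4 | 4
  row 5: 1 | 1 | 1 | 1 | 1 | 2 | 2 | 2 | 3 | 4 | 5 | 5
  row 6: 1 | 1 | 2 | 2 | 2 | 3 | 3 | 3 | 4 | 5 | 6 | 6
  row 7: 1 | 1 | 2 | 2 | 2 | 3 | 3 | 4 | 5 | 6 | 7 | 7
  row 8: 1 | 2 | 3 | 3 | 3 | 4 | 4 | 5 | 6 | 7 | 8 | 8
  row 9: 1 | 2 | 3 | 3 | 4 | 5 | 5 | 6 | 7 | 8 | 9 | 9
  row 10: 1 | 2 | 3 | 3 | 4 | 5 | 5 | 6 | 7 | 8 | 9 | 10
  row 11: 1 | 2 | 3 | 3 | 4 | 5 | 6 | 7 | 8 | 9 | 10 | 11
  row 12: 1 | 2 | 3 | 4 | 5 | 6 | 7 | 8 | 9 | 10 | 11 | 12

hence w(1..12) = (1, 10, 6, 9, 11, 3, 8, 2, 5, 12, 7, 4).

ℓ(w)=33; the 8 essential cells (i,j,r):

[(2, 9, 1), (5, 5, 1), (5, 8, 2), (7, 2, 1), (7, 5, 2), (7, 7, 3), (10, 7, 5), (11, 4, 3)]


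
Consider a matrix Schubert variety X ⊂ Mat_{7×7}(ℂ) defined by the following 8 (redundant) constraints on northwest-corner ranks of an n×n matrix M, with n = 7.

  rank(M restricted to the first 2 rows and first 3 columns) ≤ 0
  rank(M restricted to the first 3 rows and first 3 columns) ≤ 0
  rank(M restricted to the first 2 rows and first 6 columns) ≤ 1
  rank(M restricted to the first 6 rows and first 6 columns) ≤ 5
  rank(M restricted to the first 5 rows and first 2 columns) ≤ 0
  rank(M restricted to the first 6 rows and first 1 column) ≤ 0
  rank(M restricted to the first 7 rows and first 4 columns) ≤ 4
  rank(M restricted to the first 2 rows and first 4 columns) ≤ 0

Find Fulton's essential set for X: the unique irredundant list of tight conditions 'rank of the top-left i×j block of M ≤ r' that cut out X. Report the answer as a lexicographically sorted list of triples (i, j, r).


Reconstructing r_w from the 8 given conditions:

  i=1: 0, 0, 0, 0, 1, 1, 1
  i=2: 0, 0, 0, 0, 1, 1, 2
  i=3: 0, 0, 0, 1, 2, 2, 3
  i=4: 0, 0, 1, 2, 3, 3, 4
  i=5: 0, 0, 1, 2, 3, 4, 5
  i=6: 0, 1, 2, 3, 4, 5, 6
  i=7: 1, 2, 3, 4, 5, 6, 7

giving w = (5, 7, 4, 3, 6, 2, 1) via Δ²R.

Rothe diagram D(w) (17 cells), 5 SE-corners (essential conditions):

[(2, 4, 0), (2, 6, 1), (3, 3, 0), (5, 2, 0), (6, 1, 0)]


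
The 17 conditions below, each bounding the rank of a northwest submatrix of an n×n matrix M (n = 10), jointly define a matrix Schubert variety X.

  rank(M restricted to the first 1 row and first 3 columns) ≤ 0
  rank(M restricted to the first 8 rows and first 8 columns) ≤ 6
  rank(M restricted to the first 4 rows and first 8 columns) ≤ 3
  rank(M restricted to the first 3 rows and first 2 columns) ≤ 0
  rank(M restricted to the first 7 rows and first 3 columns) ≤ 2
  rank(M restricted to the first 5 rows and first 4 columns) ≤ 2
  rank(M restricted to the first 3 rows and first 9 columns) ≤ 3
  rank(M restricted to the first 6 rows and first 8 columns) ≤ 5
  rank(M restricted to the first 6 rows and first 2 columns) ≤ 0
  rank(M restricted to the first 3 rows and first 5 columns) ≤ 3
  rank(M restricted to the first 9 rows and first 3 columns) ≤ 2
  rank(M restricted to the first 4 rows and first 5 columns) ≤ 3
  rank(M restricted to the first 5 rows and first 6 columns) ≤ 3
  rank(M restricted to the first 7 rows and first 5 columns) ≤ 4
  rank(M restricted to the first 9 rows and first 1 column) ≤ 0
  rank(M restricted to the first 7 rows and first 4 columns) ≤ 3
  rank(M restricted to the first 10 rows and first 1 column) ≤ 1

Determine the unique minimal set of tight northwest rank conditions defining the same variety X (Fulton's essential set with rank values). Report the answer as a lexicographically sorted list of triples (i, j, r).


Propagating the 17 rank bounds to every northwest block:

  0  0  0  1  1  1  1  1  1  1
  0  0  1  2  2  2  2  2  2  2
  0  0  1  2  3  3  3  3  3  3
  0  0  1  2  3  3  3  3  4  4
  0  0  1  2  3  3  4  4  5  5
  0  0  1  2  3  4  5  5  6  6
  0  1  2  3  4  5  6  6  7  7
  0  1  2  3  4  5  6  6  7  8
  0  1  2  3  4  5  6  7  8  9
  1  2  3  4  5  6  7  8  9  10

the unique w with this rank table is (4, 3, 5, 9, 7, 6, 2, 10, 8, 1).

ℓ(w)=21; the 6 essential cells (i,j,r):

[(1, 3, 0), (4, 8, 3), (5, 6, 3), (6, 2, 0), (8, 8, 6), (9, 1, 0)]


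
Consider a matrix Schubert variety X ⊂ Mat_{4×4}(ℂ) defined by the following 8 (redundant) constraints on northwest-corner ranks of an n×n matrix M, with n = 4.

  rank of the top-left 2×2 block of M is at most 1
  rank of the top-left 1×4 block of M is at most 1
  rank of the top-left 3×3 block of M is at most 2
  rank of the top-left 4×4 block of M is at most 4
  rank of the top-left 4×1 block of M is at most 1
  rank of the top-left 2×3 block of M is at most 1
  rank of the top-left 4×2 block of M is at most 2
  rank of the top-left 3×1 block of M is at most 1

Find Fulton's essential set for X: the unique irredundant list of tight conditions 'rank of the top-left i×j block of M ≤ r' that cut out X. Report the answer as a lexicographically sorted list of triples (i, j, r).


Recovering R(i,j) via the rank-extension bound from the 8 conditions:

  1, 1, 1, 1
  1, 1, 1, 2
  1, 2, 2, 3
  1, 2, 3, 4

giving w = (1, 4, 2, 3) via Δ²R.

1 SE-corner of the 2-cell Rothe diagram gives Ess(w):

[(2, 3, 1)]


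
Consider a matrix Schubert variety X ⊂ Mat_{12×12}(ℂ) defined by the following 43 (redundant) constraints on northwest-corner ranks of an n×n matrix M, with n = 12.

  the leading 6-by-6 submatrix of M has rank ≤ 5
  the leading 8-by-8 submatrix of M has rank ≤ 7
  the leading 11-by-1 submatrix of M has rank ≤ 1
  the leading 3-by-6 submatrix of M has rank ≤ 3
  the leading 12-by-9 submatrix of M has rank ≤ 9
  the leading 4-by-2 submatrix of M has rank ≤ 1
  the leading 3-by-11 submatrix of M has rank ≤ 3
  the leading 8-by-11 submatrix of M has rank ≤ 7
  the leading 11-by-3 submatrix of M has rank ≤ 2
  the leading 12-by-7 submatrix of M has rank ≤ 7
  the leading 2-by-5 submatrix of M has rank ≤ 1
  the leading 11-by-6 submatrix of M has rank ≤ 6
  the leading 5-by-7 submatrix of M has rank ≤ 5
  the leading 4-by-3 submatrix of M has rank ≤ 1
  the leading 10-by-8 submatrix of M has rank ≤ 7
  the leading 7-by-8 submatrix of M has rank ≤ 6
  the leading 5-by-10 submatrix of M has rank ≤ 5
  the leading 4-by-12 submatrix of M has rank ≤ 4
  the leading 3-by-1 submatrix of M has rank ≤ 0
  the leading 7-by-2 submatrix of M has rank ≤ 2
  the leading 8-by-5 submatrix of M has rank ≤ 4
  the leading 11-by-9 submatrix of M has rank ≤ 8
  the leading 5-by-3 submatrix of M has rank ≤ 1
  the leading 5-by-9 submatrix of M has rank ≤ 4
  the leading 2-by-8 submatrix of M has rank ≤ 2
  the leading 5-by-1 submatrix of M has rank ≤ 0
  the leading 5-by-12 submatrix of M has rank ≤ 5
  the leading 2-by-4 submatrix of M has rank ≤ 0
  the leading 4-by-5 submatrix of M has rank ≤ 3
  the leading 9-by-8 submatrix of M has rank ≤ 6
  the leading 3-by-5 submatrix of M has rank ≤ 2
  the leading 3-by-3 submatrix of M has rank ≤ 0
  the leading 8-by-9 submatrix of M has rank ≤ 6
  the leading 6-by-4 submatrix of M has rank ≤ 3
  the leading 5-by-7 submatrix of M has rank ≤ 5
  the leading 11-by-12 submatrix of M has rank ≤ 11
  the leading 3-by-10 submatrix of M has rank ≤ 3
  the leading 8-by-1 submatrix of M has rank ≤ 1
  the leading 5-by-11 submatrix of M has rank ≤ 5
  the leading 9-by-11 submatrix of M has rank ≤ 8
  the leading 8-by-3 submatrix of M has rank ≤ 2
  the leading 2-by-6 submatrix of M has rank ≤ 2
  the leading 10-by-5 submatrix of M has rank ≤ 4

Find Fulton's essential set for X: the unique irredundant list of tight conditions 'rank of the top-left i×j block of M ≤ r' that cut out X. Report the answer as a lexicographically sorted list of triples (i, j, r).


The tightest implied rank at each (i,j), from the 43 conditions:

  R[1]: 0 | 0 | 0 | 0 | 1 | 1 | 1 | 1 | 1 | 1 | 1 | 1
  R[2]: 0 | 0 | 0 | 0 | 1 | 2 | 2 | 2 | 2 | 2 | 2 | 2
  R[3]: 0 | 0 | 0 | 1 | 2 | 3 | 3 | 3 | 3 | 3 | 3 | 3
  R[4]: 0 | 1 | 1 | 2 | 3 | 4 | 4 | 4 | 4 | 4 | 4 | 4
  R[5]: 0 | 1 | 1 | 2 | 3 | 4 | 4 | 4 | 4 | 5 | 5 | 5
  R[6]: 1 | 2 | 2 | 3 | 4 | 5 | 5 | 5 | 5 | 6 | 6 | 6
  R[7]: 1 | 2 | 2 | 3 | 4 | 5 | 6 | 6 | 6 | 7 | 7 | 7
  R[8]: 1 | 2 | 2 | 3 | 4 | 5 | 6 | 6 | 6 | 7 | 7 | 8
  R[9]: 1 | 2 | 2 | 3 | 4 | 5 | 6 | 6 | 7 | 8 | 8 | 9
  R[10]: 1 | 2 | 2 | 3 | 4 | 5 | 6 | 7 | 8 | 9 | 9 | 10
  R[11]: 1 | 2 | 2 | 3 | 4 | 5 | 6 | 7 | 8 | 9 | 10 | 11
  R[12]: 1 | 2 | 3 | 4 | 5 | 6 | 7 | 8 | 9 | 10 | 11 | 12

reading off 1-entries of Δ²R: w = (5, 6, 4, 2, 10, 1, 7, 12, 9, 8, 11, 3).

9 SE-corners of the 26-cell Rothe diagram give Ess(w):

[(2, 4, 0), (3, 3, 0), (5, 1, 0), (5, 3, 1), (5, 9, 4), (8, 9, 6), (8, 11, 7), (9, 8, 6), (11, 3, 2)]
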